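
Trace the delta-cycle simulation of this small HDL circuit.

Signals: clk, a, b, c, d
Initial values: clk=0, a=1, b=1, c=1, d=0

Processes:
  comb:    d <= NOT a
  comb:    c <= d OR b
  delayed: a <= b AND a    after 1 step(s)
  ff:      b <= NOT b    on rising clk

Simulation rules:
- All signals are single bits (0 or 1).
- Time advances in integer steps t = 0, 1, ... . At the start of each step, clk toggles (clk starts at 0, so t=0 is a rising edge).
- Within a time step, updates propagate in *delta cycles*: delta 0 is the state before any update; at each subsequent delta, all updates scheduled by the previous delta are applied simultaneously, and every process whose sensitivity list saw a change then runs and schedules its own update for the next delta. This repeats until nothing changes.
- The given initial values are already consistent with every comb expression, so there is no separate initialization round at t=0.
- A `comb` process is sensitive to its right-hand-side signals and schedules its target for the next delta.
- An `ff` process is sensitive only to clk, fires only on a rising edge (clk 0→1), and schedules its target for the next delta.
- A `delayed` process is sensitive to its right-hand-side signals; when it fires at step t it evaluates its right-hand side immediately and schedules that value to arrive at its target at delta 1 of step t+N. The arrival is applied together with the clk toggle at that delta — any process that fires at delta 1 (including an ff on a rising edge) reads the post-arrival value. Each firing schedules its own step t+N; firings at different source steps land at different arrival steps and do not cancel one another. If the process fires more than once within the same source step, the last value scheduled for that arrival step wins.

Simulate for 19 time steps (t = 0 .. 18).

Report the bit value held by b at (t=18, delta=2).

t=0 Δ0: clk=0 c=1 d=0 a=1 b=1
  Δ1: clk:0→1
  Δ2: b:1→0
  Δ3: c:1→0
  (3Δ to stable)
t=1 Δ0: clk=1 c=0 d=0 a=1 b=0
  Δ1: clk:1→0, a:1→0
  Δ2: d:0→1
  Δ3: c:0→1
  (3Δ to stable)
t=2 Δ0: clk=0 c=1 d=1 a=0 b=0
  Δ1: clk:0→1
  Δ2: b:0→1
  (2Δ to stable)
t=3 Δ0: clk=1 c=1 d=1 a=0 b=1
  Δ1: clk:1→0
  (1Δ to stable)
t=4 Δ0: clk=0 c=1 d=1 a=0 b=1
  Δ1: clk:0→1
  Δ2: b:1→0
  (2Δ to stable)
t=5 Δ0: clk=1 c=1 d=1 a=0 b=0
  Δ1: clk:1→0
  (1Δ to stable)
t=6 Δ0: clk=0 c=1 d=1 a=0 b=0
  Δ1: clk:0→1
  Δ2: b:0→1
  (2Δ to stable)
t=7 Δ0: clk=1 c=1 d=1 a=0 b=1
  Δ1: clk:1→0
  (1Δ to stable)
t=8 Δ0: clk=0 c=1 d=1 a=0 b=1
  Δ1: clk:0→1
  Δ2: b:1→0
  (2Δ to stable)
t=9 Δ0: clk=1 c=1 d=1 a=0 b=0
  Δ1: clk:1→0
  (1Δ to stable)
t=10 Δ0: clk=0 c=1 d=1 a=0 b=0
  Δ1: clk:0→1
  Δ2: b:0→1
  (2Δ to stable)
t=11 Δ0: clk=1 c=1 d=1 a=0 b=1
  Δ1: clk:1→0
  (1Δ to stable)
t=12 Δ0: clk=0 c=1 d=1 a=0 b=1
  Δ1: clk:0→1
  Δ2: b:1→0
  (2Δ to stable)
t=13 Δ0: clk=1 c=1 d=1 a=0 b=0
  Δ1: clk:1→0
  (1Δ to stable)
t=14 Δ0: clk=0 c=1 d=1 a=0 b=0
  Δ1: clk:0→1
  Δ2: b:0→1
  (2Δ to stable)
t=15 Δ0: clk=1 c=1 d=1 a=0 b=1
  Δ1: clk:1→0
  (1Δ to stable)
t=16 Δ0: clk=0 c=1 d=1 a=0 b=1
  Δ1: clk:0→1
  Δ2: b:1→0
  (2Δ to stable)
t=17 Δ0: clk=1 c=1 d=1 a=0 b=0
  Δ1: clk:1→0
  (1Δ to stable)
t=18 Δ0: clk=0 c=1 d=1 a=0 b=0
  Δ1: clk:0→1
  Δ2: b:0→1
  (2Δ to stable)

1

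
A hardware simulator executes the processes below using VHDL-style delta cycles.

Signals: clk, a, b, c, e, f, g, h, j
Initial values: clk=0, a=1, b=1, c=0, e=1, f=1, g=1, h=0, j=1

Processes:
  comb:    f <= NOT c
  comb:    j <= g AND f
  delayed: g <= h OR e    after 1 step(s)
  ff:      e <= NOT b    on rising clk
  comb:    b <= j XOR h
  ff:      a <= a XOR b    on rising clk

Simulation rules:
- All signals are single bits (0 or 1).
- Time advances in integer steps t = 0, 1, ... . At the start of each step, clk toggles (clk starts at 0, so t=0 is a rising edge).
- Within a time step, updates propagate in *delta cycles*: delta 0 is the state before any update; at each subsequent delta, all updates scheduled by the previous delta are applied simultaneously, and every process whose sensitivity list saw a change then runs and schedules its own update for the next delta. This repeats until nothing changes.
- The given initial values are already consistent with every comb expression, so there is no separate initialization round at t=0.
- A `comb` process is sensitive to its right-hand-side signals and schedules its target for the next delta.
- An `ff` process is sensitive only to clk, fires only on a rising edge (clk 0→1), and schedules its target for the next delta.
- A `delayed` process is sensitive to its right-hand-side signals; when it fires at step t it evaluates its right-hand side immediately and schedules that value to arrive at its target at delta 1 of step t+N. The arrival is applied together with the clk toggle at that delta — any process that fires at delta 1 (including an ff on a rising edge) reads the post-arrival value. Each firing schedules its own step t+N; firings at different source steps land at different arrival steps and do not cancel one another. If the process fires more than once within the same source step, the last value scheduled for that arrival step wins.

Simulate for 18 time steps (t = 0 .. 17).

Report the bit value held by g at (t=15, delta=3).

1

[bits: c,h,clk,g,j,b,e,a,f]
t=0: Δ0=000111111 Δ1=001111111 Δ2=001111001 | 2Δ
t=1: Δ0=001111001 Δ1=000011001 Δ2=000001001 Δ3=000000001 | 3Δ
t=2: Δ0=000000001 Δ1=001000001 Δ2=001000101 | 2Δ
t=3: Δ0=001000101 Δ1=000100101 Δ2=000110101 Δ3=000111101 | 3Δ
t=4: Δ0=000111101 Δ1=001111101 Δ2=001111011 | 2Δ
t=5: Δ0=001111011 Δ1=000011011 Δ2=000001011 Δ3=000000011 | 3Δ
t=6: Δ0=000000011 Δ1=001000011 Δ2=001000111 | 2Δ
t=7: Δ0=001000111 Δ1=000100111 Δ2=000110111 Δ3=000111111 | 3Δ
t=8: Δ0=000111111 Δ1=001111111 Δ2=001111001 | 2Δ
t=9: Δ0=001111001 Δ1=000011001 Δ2=000001001 Δ3=000000001 | 3Δ
t=10: Δ0=000000001 Δ1=001000001 Δ2=001000101 | 2Δ
t=11: Δ0=001000101 Δ1=000100101 Δ2=000110101 Δ3=000111101 | 3Δ
t=12: Δ0=000111101 Δ1=001111101 Δ2=001111011 | 2Δ
t=13: Δ0=001111011 Δ1=000011011 Δ2=000001011 Δ3=000000011 | 3Δ
t=14: Δ0=000000011 Δ1=001000011 Δ2=001000111 | 2Δ
t=15: Δ0=001000111 Δ1=000100111 Δ2=000110111 Δ3=000111111 | 3Δ
t=16: Δ0=000111111 Δ1=001111111 Δ2=001111001 | 2Δ
t=17: Δ0=001111001 Δ1=000011001 Δ2=000001001 Δ3=000000001 | 3Δ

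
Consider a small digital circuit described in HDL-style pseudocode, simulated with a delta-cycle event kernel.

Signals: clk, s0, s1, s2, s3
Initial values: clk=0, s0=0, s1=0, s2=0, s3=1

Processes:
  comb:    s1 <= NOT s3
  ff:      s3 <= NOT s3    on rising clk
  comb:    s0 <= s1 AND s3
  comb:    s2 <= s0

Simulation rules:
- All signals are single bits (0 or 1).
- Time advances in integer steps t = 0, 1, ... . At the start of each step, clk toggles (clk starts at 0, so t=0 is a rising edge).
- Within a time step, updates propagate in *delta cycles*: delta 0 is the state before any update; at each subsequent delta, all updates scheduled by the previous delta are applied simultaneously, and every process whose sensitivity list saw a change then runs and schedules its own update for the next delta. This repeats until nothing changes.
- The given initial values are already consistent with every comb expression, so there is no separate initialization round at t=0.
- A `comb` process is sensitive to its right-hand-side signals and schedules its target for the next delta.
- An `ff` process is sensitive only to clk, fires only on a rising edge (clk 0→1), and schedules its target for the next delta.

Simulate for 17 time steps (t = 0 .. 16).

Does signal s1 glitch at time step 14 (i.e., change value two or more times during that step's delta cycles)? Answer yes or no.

no

t0.Δ0 clk=0 s2=0 s0=0 s1=0 s3=1
t0.Δ1 clk=1 s2=0 s0=0 s1=0 s3=1
t0.Δ2 clk=1 s2=0 s0=0 s1=0 s3=0
t0.Δ3 clk=1 s2=0 s0=0 s1=1 s3=0
t1.Δ0 clk=1 s2=0 s0=0 s1=1 s3=0
t1.Δ1 clk=0 s2=0 s0=0 s1=1 s3=0
t2.Δ0 clk=0 s2=0 s0=0 s1=1 s3=0
t2.Δ1 clk=1 s2=0 s0=0 s1=1 s3=0
t2.Δ2 clk=1 s2=0 s0=0 s1=1 s3=1
t2.Δ3 clk=1 s2=0 s0=1 s1=0 s3=1
t2.Δ4 clk=1 s2=1 s0=0 s1=0 s3=1
t2.Δ5 clk=1 s2=0 s0=0 s1=0 s3=1
t3.Δ0 clk=1 s2=0 s0=0 s1=0 s3=1
t3.Δ1 clk=0 s2=0 s0=0 s1=0 s3=1
t4.Δ0 clk=0 s2=0 s0=0 s1=0 s3=1
t4.Δ1 clk=1 s2=0 s0=0 s1=0 s3=1
t4.Δ2 clk=1 s2=0 s0=0 s1=0 s3=0
t4.Δ3 clk=1 s2=0 s0=0 s1=1 s3=0
t5.Δ0 clk=1 s2=0 s0=0 s1=1 s3=0
t5.Δ1 clk=0 s2=0 s0=0 s1=1 s3=0
t6.Δ0 clk=0 s2=0 s0=0 s1=1 s3=0
t6.Δ1 clk=1 s2=0 s0=0 s1=1 s3=0
t6.Δ2 clk=1 s2=0 s0=0 s1=1 s3=1
t6.Δ3 clk=1 s2=0 s0=1 s1=0 s3=1
t6.Δ4 clk=1 s2=1 s0=0 s1=0 s3=1
t6.Δ5 clk=1 s2=0 s0=0 s1=0 s3=1
t7.Δ0 clk=1 s2=0 s0=0 s1=0 s3=1
t7.Δ1 clk=0 s2=0 s0=0 s1=0 s3=1
t8.Δ0 clk=0 s2=0 s0=0 s1=0 s3=1
t8.Δ1 clk=1 s2=0 s0=0 s1=0 s3=1
t8.Δ2 clk=1 s2=0 s0=0 s1=0 s3=0
t8.Δ3 clk=1 s2=0 s0=0 s1=1 s3=0
t9.Δ0 clk=1 s2=0 s0=0 s1=1 s3=0
t9.Δ1 clk=0 s2=0 s0=0 s1=1 s3=0
t10.Δ0 clk=0 s2=0 s0=0 s1=1 s3=0
t10.Δ1 clk=1 s2=0 s0=0 s1=1 s3=0
t10.Δ2 clk=1 s2=0 s0=0 s1=1 s3=1
t10.Δ3 clk=1 s2=0 s0=1 s1=0 s3=1
t10.Δ4 clk=1 s2=1 s0=0 s1=0 s3=1
t10.Δ5 clk=1 s2=0 s0=0 s1=0 s3=1
t11.Δ0 clk=1 s2=0 s0=0 s1=0 s3=1
t11.Δ1 clk=0 s2=0 s0=0 s1=0 s3=1
t12.Δ0 clk=0 s2=0 s0=0 s1=0 s3=1
t12.Δ1 clk=1 s2=0 s0=0 s1=0 s3=1
t12.Δ2 clk=1 s2=0 s0=0 s1=0 s3=0
t12.Δ3 clk=1 s2=0 s0=0 s1=1 s3=0
t13.Δ0 clk=1 s2=0 s0=0 s1=1 s3=0
t13.Δ1 clk=0 s2=0 s0=0 s1=1 s3=0
t14.Δ0 clk=0 s2=0 s0=0 s1=1 s3=0
t14.Δ1 clk=1 s2=0 s0=0 s1=1 s3=0
t14.Δ2 clk=1 s2=0 s0=0 s1=1 s3=1
t14.Δ3 clk=1 s2=0 s0=1 s1=0 s3=1
t14.Δ4 clk=1 s2=1 s0=0 s1=0 s3=1
t14.Δ5 clk=1 s2=0 s0=0 s1=0 s3=1
t15.Δ0 clk=1 s2=0 s0=0 s1=0 s3=1
t15.Δ1 clk=0 s2=0 s0=0 s1=0 s3=1
t16.Δ0 clk=0 s2=0 s0=0 s1=0 s3=1
t16.Δ1 clk=1 s2=0 s0=0 s1=0 s3=1
t16.Δ2 clk=1 s2=0 s0=0 s1=0 s3=0
t16.Δ3 clk=1 s2=0 s0=0 s1=1 s3=0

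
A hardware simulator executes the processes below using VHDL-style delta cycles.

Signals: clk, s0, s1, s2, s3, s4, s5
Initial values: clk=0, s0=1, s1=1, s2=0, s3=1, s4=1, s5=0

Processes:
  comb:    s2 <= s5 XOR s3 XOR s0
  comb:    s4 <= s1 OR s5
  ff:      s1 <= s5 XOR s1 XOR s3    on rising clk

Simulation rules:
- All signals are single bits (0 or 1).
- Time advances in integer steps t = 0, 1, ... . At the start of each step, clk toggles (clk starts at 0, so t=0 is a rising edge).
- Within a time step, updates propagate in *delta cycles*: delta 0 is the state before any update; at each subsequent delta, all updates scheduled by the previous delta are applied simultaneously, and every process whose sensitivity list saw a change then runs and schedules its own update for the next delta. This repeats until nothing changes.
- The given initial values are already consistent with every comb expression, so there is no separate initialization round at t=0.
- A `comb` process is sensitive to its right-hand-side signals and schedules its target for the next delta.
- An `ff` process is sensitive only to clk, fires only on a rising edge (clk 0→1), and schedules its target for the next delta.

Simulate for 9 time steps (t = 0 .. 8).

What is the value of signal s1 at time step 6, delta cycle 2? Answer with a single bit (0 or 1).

1

t=0 Δ0: s3=1 s1=1 clk=0 s0=1 s4=1 s2=0 s5=0
  Δ1: clk:0→1
  Δ2: s1:1→0
  Δ3: s4:1→0
  (3Δ to stable)
t=1 Δ0: s3=1 s1=0 clk=1 s0=1 s4=0 s2=0 s5=0
  Δ1: clk:1→0
  (1Δ to stable)
t=2 Δ0: s3=1 s1=0 clk=0 s0=1 s4=0 s2=0 s5=0
  Δ1: clk:0→1
  Δ2: s1:0→1
  Δ3: s4:0→1
  (3Δ to stable)
t=3 Δ0: s3=1 s1=1 clk=1 s0=1 s4=1 s2=0 s5=0
  Δ1: clk:1→0
  (1Δ to stable)
t=4 Δ0: s3=1 s1=1 clk=0 s0=1 s4=1 s2=0 s5=0
  Δ1: clk:0→1
  Δ2: s1:1→0
  Δ3: s4:1→0
  (3Δ to stable)
t=5 Δ0: s3=1 s1=0 clk=1 s0=1 s4=0 s2=0 s5=0
  Δ1: clk:1→0
  (1Δ to stable)
t=6 Δ0: s3=1 s1=0 clk=0 s0=1 s4=0 s2=0 s5=0
  Δ1: clk:0→1
  Δ2: s1:0→1
  Δ3: s4:0→1
  (3Δ to stable)
t=7 Δ0: s3=1 s1=1 clk=1 s0=1 s4=1 s2=0 s5=0
  Δ1: clk:1→0
  (1Δ to stable)
t=8 Δ0: s3=1 s1=1 clk=0 s0=1 s4=1 s2=0 s5=0
  Δ1: clk:0→1
  Δ2: s1:1→0
  Δ3: s4:1→0
  (3Δ to stable)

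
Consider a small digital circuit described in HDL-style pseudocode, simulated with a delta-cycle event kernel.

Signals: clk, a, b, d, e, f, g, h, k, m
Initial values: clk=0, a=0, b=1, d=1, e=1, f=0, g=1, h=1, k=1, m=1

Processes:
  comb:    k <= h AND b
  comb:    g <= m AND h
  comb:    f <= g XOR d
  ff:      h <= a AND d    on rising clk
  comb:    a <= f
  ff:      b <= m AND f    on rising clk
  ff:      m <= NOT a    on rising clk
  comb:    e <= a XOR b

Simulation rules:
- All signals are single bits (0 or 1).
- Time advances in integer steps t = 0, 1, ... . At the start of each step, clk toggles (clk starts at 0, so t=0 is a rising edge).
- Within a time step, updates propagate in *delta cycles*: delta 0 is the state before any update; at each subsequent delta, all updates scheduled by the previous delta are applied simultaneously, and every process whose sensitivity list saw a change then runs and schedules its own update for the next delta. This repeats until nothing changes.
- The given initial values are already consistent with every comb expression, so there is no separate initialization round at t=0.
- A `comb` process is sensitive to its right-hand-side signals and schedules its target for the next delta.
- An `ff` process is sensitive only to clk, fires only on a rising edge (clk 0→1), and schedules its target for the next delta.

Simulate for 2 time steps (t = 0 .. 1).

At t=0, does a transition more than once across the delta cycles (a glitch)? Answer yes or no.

no

[bits: clk,e,f,k,h,b,d,a,m,g]
t=0: Δ0=0101111011 Δ1=1101111011 Δ2=1101001011 Δ3=1000001010 Δ4=1010001010 Δ5=1010001110 Δ6=1110001110 | 6Δ
t=1: Δ0=1110001110 Δ1=0110001110 | 1Δ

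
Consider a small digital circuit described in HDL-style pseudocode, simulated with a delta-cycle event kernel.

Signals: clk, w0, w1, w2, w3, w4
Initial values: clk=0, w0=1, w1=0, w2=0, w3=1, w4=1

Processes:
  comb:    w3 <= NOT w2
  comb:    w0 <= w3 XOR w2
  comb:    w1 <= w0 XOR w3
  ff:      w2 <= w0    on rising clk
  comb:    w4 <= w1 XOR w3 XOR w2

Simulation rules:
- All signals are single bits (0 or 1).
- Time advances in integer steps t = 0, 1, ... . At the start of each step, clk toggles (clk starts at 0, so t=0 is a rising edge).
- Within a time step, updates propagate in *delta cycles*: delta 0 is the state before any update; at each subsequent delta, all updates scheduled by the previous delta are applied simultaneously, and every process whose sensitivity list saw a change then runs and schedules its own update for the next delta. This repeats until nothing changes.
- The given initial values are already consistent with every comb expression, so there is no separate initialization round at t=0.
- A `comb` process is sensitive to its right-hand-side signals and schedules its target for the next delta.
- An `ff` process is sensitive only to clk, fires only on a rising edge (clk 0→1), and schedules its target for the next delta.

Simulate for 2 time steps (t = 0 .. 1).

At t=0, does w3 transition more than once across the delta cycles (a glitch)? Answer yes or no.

t=0 Δ0: w2=0 w3=1 w1=0 w0=1 clk=0 w4=1
  Δ1: clk:0→1
  Δ2: w2:0→1
  Δ3: w3:1→0, w0:1→0, w4:1→0
  Δ4: w0:0→1, w4:0→1
  Δ5: w1:0→1
  Δ6: w4:1→0
  (6Δ to stable)
t=1 Δ0: w2=1 w3=0 w1=1 w0=1 clk=1 w4=0
  Δ1: clk:1→0
  (1Δ to stable)

no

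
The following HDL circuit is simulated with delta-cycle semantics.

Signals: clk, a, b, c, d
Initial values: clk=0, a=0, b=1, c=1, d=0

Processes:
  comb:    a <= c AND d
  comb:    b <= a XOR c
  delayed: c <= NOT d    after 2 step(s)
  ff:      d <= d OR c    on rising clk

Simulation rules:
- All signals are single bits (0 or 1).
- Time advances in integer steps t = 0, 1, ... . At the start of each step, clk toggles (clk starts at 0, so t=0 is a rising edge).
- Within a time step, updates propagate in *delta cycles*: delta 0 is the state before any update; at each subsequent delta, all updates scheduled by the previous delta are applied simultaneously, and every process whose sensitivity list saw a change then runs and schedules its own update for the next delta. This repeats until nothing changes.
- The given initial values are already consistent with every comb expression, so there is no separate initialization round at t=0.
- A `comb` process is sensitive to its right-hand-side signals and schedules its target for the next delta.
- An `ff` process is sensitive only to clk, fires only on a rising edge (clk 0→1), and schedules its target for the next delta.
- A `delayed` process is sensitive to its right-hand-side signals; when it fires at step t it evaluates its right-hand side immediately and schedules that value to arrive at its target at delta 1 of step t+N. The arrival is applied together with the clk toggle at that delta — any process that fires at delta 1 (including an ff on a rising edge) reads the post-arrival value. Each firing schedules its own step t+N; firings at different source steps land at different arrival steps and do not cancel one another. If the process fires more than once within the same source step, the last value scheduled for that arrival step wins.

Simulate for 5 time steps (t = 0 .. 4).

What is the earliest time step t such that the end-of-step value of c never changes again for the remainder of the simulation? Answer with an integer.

[bits: d,a,b,clk,c]
t=0: Δ0=00101 Δ1=00111 Δ2=10111 Δ3=11111 Δ4=11011 | 4Δ
t=1: Δ0=11011 Δ1=11001 | 1Δ
t=2: Δ0=11001 Δ1=11010 Δ2=10110 Δ3=10010 | 3Δ
t=3: Δ0=10010 Δ1=10000 | 1Δ
t=4: Δ0=10000 Δ1=10010 | 1Δ

2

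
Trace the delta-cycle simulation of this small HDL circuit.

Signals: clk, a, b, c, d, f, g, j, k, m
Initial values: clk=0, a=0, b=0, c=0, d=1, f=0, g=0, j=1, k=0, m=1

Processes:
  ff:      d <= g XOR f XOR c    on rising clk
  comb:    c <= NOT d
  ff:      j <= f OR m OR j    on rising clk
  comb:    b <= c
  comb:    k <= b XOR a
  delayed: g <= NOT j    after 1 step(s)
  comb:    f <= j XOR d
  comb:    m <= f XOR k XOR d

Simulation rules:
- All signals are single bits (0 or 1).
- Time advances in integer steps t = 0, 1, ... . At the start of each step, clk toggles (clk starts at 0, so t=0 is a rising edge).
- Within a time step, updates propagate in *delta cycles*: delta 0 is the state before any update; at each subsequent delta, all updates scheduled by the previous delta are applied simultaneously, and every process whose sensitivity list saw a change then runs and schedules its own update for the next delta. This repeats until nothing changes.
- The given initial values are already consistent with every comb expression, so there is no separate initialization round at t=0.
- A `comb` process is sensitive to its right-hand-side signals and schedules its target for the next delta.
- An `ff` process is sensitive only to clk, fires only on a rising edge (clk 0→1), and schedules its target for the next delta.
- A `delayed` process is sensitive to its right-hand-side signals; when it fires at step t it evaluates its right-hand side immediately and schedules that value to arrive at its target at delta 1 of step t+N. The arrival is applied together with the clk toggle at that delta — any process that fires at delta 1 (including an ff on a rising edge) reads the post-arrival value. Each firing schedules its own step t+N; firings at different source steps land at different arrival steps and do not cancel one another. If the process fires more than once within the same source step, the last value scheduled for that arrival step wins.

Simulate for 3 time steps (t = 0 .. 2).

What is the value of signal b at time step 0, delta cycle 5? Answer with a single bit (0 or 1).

[bits: d,b,k,f,j,a,c,clk,g,m]
t=0: Δ0=1000100001 Δ1=1000100101 Δ2=0000100101 Δ3=0001101100 Δ4=0101101101 Δ5=0111101101 Δ6=0111101100 | 6Δ
t=1: Δ0=0111101100 Δ1=0111101000 | 1Δ
t=2: Δ0=0111101000 Δ1=0111101100 | 1Δ

1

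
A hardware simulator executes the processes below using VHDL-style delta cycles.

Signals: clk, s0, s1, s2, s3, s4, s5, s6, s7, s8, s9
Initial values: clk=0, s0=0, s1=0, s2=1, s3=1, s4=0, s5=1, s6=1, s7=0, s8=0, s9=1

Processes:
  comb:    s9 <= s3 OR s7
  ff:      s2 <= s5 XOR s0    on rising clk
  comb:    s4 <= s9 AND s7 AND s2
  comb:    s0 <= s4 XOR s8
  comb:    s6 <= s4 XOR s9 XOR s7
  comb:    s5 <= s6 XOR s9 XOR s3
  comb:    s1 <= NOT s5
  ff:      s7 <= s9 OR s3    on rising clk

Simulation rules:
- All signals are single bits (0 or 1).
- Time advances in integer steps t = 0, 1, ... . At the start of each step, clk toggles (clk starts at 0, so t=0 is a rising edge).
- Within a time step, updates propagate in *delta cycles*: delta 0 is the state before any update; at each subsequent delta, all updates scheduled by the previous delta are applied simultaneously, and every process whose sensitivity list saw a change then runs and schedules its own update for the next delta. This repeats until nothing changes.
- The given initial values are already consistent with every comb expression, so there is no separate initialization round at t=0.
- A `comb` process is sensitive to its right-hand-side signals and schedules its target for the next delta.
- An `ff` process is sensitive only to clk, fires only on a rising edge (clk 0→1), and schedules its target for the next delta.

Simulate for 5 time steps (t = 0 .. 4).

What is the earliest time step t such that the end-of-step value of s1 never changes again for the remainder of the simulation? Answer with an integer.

[bits: s8,s7,s3,clk,s1,s5,s6,s4,s2,s0,s9]
t=0: Δ0=00100110101 Δ1=00110110101 Δ2=01110110101 Δ3=01110101101 Δ4=01110011111 Δ5=01111111111 Δ6=01110111111 | 6Δ
t=1: Δ0=01110111111 Δ1=01100111111 | 1Δ
t=2: Δ0=01100111111 Δ1=01110111111 Δ2=01110111011 Δ3=01110110011 Δ4=01110100001 Δ5=01110000001 Δ6=01111000001 | 6Δ
t=3: Δ0=01111000001 Δ1=01101000001 | 1Δ
t=4: Δ0=01101000001 Δ1=01111000001 | 1Δ

2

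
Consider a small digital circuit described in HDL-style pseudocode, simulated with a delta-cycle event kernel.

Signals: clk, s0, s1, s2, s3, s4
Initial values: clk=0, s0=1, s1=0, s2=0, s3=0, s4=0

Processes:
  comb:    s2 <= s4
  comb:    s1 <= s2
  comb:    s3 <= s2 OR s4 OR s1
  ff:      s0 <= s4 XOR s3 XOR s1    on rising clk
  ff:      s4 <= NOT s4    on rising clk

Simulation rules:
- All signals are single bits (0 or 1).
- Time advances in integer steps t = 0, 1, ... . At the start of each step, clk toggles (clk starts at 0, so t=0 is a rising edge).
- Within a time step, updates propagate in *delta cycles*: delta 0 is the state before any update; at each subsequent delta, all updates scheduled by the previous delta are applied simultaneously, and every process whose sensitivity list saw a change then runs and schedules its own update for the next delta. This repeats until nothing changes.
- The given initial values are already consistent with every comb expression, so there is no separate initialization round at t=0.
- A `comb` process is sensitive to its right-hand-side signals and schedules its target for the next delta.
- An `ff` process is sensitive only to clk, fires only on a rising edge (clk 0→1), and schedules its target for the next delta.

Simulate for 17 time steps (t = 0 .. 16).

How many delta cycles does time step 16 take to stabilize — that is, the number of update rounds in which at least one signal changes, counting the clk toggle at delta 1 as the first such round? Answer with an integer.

t=0 Δ0: s3=0 s4=0 clk=0 s2=0 s1=0 s0=1
  Δ1: clk:0→1
  Δ2: s4:0→1, s0:1→0
  Δ3: s3:0→1, s2:0→1
  Δ4: s1:0→1
  (4Δ to stable)
t=1 Δ0: s3=1 s4=1 clk=1 s2=1 s1=1 s0=0
  Δ1: clk:1→0
  (1Δ to stable)
t=2 Δ0: s3=1 s4=1 clk=0 s2=1 s1=1 s0=0
  Δ1: clk:0→1
  Δ2: s4:1→0, s0:0→1
  Δ3: s2:1→0
  Δ4: s1:1→0
  Δ5: s3:1→0
  (5Δ to stable)
t=3 Δ0: s3=0 s4=0 clk=1 s2=0 s1=0 s0=1
  Δ1: clk:1→0
  (1Δ to stable)
t=4 Δ0: s3=0 s4=0 clk=0 s2=0 s1=0 s0=1
  Δ1: clk:0→1
  Δ2: s4:0→1, s0:1→0
  Δ3: s3:0→1, s2:0→1
  Δ4: s1:0→1
  (4Δ to stable)
t=5 Δ0: s3=1 s4=1 clk=1 s2=1 s1=1 s0=0
  Δ1: clk:1→0
  (1Δ to stable)
t=6 Δ0: s3=1 s4=1 clk=0 s2=1 s1=1 s0=0
  Δ1: clk:0→1
  Δ2: s4:1→0, s0:0→1
  Δ3: s2:1→0
  Δ4: s1:1→0
  Δ5: s3:1→0
  (5Δ to stable)
t=7 Δ0: s3=0 s4=0 clk=1 s2=0 s1=0 s0=1
  Δ1: clk:1→0
  (1Δ to stable)
t=8 Δ0: s3=0 s4=0 clk=0 s2=0 s1=0 s0=1
  Δ1: clk:0→1
  Δ2: s4:0→1, s0:1→0
  Δ3: s3:0→1, s2:0→1
  Δ4: s1:0→1
  (4Δ to stable)
t=9 Δ0: s3=1 s4=1 clk=1 s2=1 s1=1 s0=0
  Δ1: clk:1→0
  (1Δ to stable)
t=10 Δ0: s3=1 s4=1 clk=0 s2=1 s1=1 s0=0
  Δ1: clk:0→1
  Δ2: s4:1→0, s0:0→1
  Δ3: s2:1→0
  Δ4: s1:1→0
  Δ5: s3:1→0
  (5Δ to stable)
t=11 Δ0: s3=0 s4=0 clk=1 s2=0 s1=0 s0=1
  Δ1: clk:1→0
  (1Δ to stable)
t=12 Δ0: s3=0 s4=0 clk=0 s2=0 s1=0 s0=1
  Δ1: clk:0→1
  Δ2: s4:0→1, s0:1→0
  Δ3: s3:0→1, s2:0→1
  Δ4: s1:0→1
  (4Δ to stable)
t=13 Δ0: s3=1 s4=1 clk=1 s2=1 s1=1 s0=0
  Δ1: clk:1→0
  (1Δ to stable)
t=14 Δ0: s3=1 s4=1 clk=0 s2=1 s1=1 s0=0
  Δ1: clk:0→1
  Δ2: s4:1→0, s0:0→1
  Δ3: s2:1→0
  Δ4: s1:1→0
  Δ5: s3:1→0
  (5Δ to stable)
t=15 Δ0: s3=0 s4=0 clk=1 s2=0 s1=0 s0=1
  Δ1: clk:1→0
  (1Δ to stable)
t=16 Δ0: s3=0 s4=0 clk=0 s2=0 s1=0 s0=1
  Δ1: clk:0→1
  Δ2: s4:0→1, s0:1→0
  Δ3: s3:0→1, s2:0→1
  Δ4: s1:0→1
  (4Δ to stable)

4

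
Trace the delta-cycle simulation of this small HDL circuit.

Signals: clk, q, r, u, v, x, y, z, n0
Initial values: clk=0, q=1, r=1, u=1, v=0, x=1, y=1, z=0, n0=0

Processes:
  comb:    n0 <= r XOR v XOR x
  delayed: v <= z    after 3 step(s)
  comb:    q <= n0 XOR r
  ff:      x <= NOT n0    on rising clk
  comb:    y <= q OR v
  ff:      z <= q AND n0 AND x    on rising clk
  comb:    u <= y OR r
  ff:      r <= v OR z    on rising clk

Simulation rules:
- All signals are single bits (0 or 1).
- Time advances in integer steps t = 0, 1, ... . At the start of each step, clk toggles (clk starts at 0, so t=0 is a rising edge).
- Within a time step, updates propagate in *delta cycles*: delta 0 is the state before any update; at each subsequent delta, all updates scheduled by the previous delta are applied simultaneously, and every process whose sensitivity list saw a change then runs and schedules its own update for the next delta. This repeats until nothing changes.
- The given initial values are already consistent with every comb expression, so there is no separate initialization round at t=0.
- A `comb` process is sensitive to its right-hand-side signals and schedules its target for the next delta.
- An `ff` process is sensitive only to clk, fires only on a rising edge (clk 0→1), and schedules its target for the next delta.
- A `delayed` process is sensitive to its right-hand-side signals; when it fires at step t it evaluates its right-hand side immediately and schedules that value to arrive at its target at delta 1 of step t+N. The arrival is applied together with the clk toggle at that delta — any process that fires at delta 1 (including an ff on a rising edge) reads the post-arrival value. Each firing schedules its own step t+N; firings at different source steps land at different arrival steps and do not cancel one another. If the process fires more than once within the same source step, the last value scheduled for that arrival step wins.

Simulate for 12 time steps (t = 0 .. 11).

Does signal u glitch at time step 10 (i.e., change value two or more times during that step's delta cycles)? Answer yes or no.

no

t0.Δ0 z=0 q=1 y=1 clk=0 x=1 v=0 n0=0 r=1 u=1
t0.Δ1 z=0 q=1 y=1 clk=1 x=1 v=0 n0=0 r=1 u=1
t0.Δ2 z=0 q=1 y=1 clk=1 x=1 v=0 n0=0 r=0 u=1
t0.Δ3 z=0 q=0 y=1 clk=1 x=1 v=0 n0=1 r=0 u=1
t0.Δ4 z=0 q=1 y=0 clk=1 x=1 v=0 n0=1 r=0 u=1
t0.Δ5 z=0 q=1 y=1 clk=1 x=1 v=0 n0=1 r=0 u=0
t0.Δ6 z=0 q=1 y=1 clk=1 x=1 v=0 n0=1 r=0 u=1
t1.Δ0 z=0 q=1 y=1 clk=1 x=1 v=0 n0=1 r=0 u=1
t1.Δ1 z=0 q=1 y=1 clk=0 x=1 v=0 n0=1 r=0 u=1
t2.Δ0 z=0 q=1 y=1 clk=0 x=1 v=0 n0=1 r=0 u=1
t2.Δ1 z=0 q=1 y=1 clk=1 x=1 v=0 n0=1 r=0 u=1
t2.Δ2 z=1 q=1 y=1 clk=1 x=0 v=0 n0=1 r=0 u=1
t2.Δ3 z=1 q=1 y=1 clk=1 x=0 v=0 n0=0 r=0 u=1
t2.Δ4 z=1 q=0 y=1 clk=1 x=0 v=0 n0=0 r=0 u=1
t2.Δ5 z=1 q=0 y=0 clk=1 x=0 v=0 n0=0 r=0 u=1
t2.Δ6 z=1 q=0 y=0 clk=1 x=0 v=0 n0=0 r=0 u=0
t3.Δ0 z=1 q=0 y=0 clk=1 x=0 v=0 n0=0 r=0 u=0
t3.Δ1 z=1 q=0 y=0 clk=0 x=0 v=0 n0=0 r=0 u=0
t4.Δ0 z=1 q=0 y=0 clk=0 x=0 v=0 n0=0 r=0 u=0
t4.Δ1 z=1 q=0 y=0 clk=1 x=0 v=0 n0=0 r=0 u=0
t4.Δ2 z=0 q=0 y=0 clk=1 x=1 v=0 n0=0 r=1 u=0
t4.Δ3 z=0 q=1 y=0 clk=1 x=1 v=0 n0=0 r=1 u=1
t4.Δ4 z=0 q=1 y=1 clk=1 x=1 v=0 n0=0 r=1 u=1
t5.Δ0 z=0 q=1 y=1 clk=1 x=1 v=0 n0=0 r=1 u=1
t5.Δ1 z=0 q=1 y=1 clk=0 x=1 v=1 n0=0 r=1 u=1
t5.Δ2 z=0 q=1 y=1 clk=0 x=1 v=1 n0=1 r=1 u=1
t5.Δ3 z=0 q=0 y=1 clk=0 x=1 v=1 n0=1 r=1 u=1
t6.Δ0 z=0 q=0 y=1 clk=0 x=1 v=1 n0=1 r=1 u=1
t6.Δ1 z=0 q=0 y=1 clk=1 x=1 v=1 n0=1 r=1 u=1
t6.Δ2 z=0 q=0 y=1 clk=1 x=0 v=1 n0=1 r=1 u=1
t6.Δ3 z=0 q=0 y=1 clk=1 x=0 v=1 n0=0 r=1 u=1
t6.Δ4 z=0 q=1 y=1 clk=1 x=0 v=1 n0=0 r=1 u=1
t7.Δ0 z=0 q=1 y=1 clk=1 x=0 v=1 n0=0 r=1 u=1
t7.Δ1 z=0 q=1 y=1 clk=0 x=0 v=0 n0=0 r=1 u=1
t7.Δ2 z=0 q=1 y=1 clk=0 x=0 v=0 n0=1 r=1 u=1
t7.Δ3 z=0 q=0 y=1 clk=0 x=0 v=0 n0=1 r=1 u=1
t7.Δ4 z=0 q=0 y=0 clk=0 x=0 v=0 n0=1 r=1 u=1
t8.Δ0 z=0 q=0 y=0 clk=0 x=0 v=0 n0=1 r=1 u=1
t8.Δ1 z=0 q=0 y=0 clk=1 x=0 v=0 n0=1 r=1 u=1
t8.Δ2 z=0 q=0 y=0 clk=1 x=0 v=0 n0=1 r=0 u=1
t8.Δ3 z=0 q=1 y=0 clk=1 x=0 v=0 n0=0 r=0 u=0
t8.Δ4 z=0 q=0 y=1 clk=1 x=0 v=0 n0=0 r=0 u=0
t8.Δ5 z=0 q=0 y=0 clk=1 x=0 v=0 n0=0 r=0 u=1
t8.Δ6 z=0 q=0 y=0 clk=1 x=0 v=0 n0=0 r=0 u=0
t9.Δ0 z=0 q=0 y=0 clk=1 x=0 v=0 n0=0 r=0 u=0
t9.Δ1 z=0 q=0 y=0 clk=0 x=0 v=0 n0=0 r=0 u=0
t10.Δ0 z=0 q=0 y=0 clk=0 x=0 v=0 n0=0 r=0 u=0
t10.Δ1 z=0 q=0 y=0 clk=1 x=0 v=0 n0=0 r=0 u=0
t10.Δ2 z=0 q=0 y=0 clk=1 x=1 v=0 n0=0 r=0 u=0
t10.Δ3 z=0 q=0 y=0 clk=1 x=1 v=0 n0=1 r=0 u=0
t10.Δ4 z=0 q=1 y=0 clk=1 x=1 v=0 n0=1 r=0 u=0
t10.Δ5 z=0 q=1 y=1 clk=1 x=1 v=0 n0=1 r=0 u=0
t10.Δ6 z=0 q=1 y=1 clk=1 x=1 v=0 n0=1 r=0 u=1
t11.Δ0 z=0 q=1 y=1 clk=1 x=1 v=0 n0=1 r=0 u=1
t11.Δ1 z=0 q=1 y=1 clk=0 x=1 v=0 n0=1 r=0 u=1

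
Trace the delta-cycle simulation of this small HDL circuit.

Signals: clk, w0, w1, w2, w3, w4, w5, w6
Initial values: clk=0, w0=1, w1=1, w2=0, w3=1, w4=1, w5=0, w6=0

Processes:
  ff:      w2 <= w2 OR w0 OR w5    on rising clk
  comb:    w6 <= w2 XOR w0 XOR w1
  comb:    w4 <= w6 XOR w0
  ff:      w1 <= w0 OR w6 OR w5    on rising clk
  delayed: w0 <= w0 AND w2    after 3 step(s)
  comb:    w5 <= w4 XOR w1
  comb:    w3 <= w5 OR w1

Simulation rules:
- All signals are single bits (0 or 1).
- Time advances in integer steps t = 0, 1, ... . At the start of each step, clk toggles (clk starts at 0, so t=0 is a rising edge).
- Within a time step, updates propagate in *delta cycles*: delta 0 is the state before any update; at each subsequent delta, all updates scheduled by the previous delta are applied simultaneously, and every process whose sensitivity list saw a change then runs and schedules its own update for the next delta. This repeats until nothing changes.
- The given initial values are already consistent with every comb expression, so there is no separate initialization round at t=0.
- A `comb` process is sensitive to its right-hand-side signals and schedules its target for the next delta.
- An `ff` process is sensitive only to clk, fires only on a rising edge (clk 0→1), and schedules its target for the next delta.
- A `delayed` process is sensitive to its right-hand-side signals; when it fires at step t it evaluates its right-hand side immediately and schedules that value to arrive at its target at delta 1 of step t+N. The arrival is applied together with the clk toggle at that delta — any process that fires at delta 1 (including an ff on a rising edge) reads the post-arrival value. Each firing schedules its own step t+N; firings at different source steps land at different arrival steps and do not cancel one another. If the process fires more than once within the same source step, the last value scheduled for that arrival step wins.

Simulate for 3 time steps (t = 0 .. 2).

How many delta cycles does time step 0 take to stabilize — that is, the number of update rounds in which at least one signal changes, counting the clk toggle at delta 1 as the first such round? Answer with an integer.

5

[bits: w6,clk,w4,w3,w5,w0,w1,w2]
t=0: Δ0=00110110 Δ1=01110110 Δ2=01110111 Δ3=11110111 Δ4=11010111 Δ5=11011111 | 5Δ
t=1: Δ0=11011111 Δ1=10011111 | 1Δ
t=2: Δ0=10011111 Δ1=11011111 | 1Δ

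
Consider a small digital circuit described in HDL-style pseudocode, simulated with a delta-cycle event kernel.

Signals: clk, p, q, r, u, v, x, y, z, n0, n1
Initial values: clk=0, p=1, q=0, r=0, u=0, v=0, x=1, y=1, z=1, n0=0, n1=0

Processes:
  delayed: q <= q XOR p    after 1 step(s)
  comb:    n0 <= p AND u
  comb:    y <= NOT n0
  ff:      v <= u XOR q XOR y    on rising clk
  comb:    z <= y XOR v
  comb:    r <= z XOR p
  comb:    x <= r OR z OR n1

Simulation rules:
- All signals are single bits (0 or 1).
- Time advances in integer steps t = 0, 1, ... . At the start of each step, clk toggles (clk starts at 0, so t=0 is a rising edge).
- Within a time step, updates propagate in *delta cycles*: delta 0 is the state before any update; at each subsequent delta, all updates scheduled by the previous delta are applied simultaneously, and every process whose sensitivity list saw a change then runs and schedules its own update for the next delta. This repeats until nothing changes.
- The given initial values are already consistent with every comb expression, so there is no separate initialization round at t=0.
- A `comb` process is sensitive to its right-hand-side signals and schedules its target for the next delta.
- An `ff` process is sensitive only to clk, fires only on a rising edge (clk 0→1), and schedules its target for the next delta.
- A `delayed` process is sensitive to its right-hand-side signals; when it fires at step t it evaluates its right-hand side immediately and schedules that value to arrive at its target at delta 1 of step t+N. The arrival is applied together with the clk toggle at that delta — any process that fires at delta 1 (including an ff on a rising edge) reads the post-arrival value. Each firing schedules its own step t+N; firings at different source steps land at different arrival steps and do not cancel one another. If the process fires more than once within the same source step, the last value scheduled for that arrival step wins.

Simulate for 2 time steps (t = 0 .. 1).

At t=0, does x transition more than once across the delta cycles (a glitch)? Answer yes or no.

t0.Δ0 p=1 q=0 x=1 v=0 z=1 u=0 n1=0 n0=0 clk=0 r=0 y=1
t0.Δ1 p=1 q=0 x=1 v=0 z=1 u=0 n1=0 n0=0 clk=1 r=0 y=1
t0.Δ2 p=1 q=0 x=1 v=1 z=1 u=0 n1=0 n0=0 clk=1 r=0 y=1
t0.Δ3 p=1 q=0 x=1 v=1 z=0 u=0 n1=0 n0=0 clk=1 r=0 y=1
t0.Δ4 p=1 q=0 x=0 v=1 z=0 u=0 n1=0 n0=0 clk=1 r=1 y=1
t0.Δ5 p=1 q=0 x=1 v=1 z=0 u=0 n1=0 n0=0 clk=1 r=1 y=1
t1.Δ0 p=1 q=0 x=1 v=1 z=0 u=0 n1=0 n0=0 clk=1 r=1 y=1
t1.Δ1 p=1 q=0 x=1 v=1 z=0 u=0 n1=0 n0=0 clk=0 r=1 y=1

yes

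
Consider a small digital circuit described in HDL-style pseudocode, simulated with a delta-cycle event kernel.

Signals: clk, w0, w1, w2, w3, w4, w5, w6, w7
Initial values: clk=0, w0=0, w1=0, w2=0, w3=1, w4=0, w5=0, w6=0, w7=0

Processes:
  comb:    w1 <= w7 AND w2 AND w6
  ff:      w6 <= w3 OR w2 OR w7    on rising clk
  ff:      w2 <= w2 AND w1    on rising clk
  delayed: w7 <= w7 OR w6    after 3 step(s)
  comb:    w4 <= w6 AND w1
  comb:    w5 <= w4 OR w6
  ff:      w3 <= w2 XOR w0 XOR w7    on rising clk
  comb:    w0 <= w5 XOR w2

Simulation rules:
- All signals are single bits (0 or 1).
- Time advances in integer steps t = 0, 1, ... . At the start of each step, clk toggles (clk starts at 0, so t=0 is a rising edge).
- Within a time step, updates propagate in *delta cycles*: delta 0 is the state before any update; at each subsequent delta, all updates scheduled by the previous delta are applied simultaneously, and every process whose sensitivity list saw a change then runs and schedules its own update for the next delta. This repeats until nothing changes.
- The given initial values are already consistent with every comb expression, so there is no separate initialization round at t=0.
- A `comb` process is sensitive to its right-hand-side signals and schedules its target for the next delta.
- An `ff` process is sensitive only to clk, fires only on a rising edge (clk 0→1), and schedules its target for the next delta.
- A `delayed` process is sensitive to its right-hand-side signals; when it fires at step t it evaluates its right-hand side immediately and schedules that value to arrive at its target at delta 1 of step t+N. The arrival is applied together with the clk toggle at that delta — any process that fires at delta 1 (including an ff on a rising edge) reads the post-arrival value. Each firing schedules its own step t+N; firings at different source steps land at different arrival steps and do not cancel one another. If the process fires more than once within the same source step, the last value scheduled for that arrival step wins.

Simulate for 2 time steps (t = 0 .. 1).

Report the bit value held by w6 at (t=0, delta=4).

1

[bits: w6,w7,w5,w0,w1,w4,w3,w2,clk]
t=0: Δ0=000000100 Δ1=000000101 Δ2=100000001 Δ3=101000001 Δ4=101100001 | 4Δ
t=1: Δ0=101100001 Δ1=101100000 | 1Δ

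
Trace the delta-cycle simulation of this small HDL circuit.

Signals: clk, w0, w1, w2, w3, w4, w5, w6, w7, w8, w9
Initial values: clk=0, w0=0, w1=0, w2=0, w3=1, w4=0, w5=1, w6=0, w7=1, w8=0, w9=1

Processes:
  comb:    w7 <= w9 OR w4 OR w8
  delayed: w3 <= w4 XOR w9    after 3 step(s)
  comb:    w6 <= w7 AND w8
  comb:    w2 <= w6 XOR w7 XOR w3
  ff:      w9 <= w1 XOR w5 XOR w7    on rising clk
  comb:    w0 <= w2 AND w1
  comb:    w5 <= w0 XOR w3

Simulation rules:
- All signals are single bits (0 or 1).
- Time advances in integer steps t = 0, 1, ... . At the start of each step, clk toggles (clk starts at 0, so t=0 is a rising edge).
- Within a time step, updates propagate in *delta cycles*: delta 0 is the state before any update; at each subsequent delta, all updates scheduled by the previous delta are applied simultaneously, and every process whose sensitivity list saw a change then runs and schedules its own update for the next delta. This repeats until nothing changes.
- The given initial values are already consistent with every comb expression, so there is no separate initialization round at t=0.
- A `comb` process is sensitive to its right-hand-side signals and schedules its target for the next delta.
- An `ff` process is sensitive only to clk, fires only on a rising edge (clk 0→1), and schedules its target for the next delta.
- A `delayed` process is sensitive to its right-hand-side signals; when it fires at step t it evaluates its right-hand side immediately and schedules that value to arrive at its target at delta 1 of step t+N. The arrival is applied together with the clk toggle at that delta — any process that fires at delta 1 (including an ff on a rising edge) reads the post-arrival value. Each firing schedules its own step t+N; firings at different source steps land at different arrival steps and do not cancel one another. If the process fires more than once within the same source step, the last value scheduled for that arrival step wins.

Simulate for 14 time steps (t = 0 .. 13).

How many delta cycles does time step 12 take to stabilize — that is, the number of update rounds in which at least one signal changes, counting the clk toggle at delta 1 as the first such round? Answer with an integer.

t0.Δ0 w6=0 w1=0 w0=0 w5=1 w3=1 w8=0 w2=0 clk=0 w7=1 w4=0 w9=1
t0.Δ1 w6=0 w1=0 w0=0 w5=1 w3=1 w8=0 w2=0 clk=1 w7=1 w4=0 w9=1
t0.Δ2 w6=0 w1=0 w0=0 w5=1 w3=1 w8=0 w2=0 clk=1 w7=1 w4=0 w9=0
t0.Δ3 w6=0 w1=0 w0=0 w5=1 w3=1 w8=0 w2=0 clk=1 w7=0 w4=0 w9=0
t0.Δ4 w6=0 w1=0 w0=0 w5=1 w3=1 w8=0 w2=1 clk=1 w7=0 w4=0 w9=0
t1.Δ0 w6=0 w1=0 w0=0 w5=1 w3=1 w8=0 w2=1 clk=1 w7=0 w4=0 w9=0
t1.Δ1 w6=0 w1=0 w0=0 w5=1 w3=1 w8=0 w2=1 clk=0 w7=0 w4=0 w9=0
t2.Δ0 w6=0 w1=0 w0=0 w5=1 w3=1 w8=0 w2=1 clk=0 w7=0 w4=0 w9=0
t2.Δ1 w6=0 w1=0 w0=0 w5=1 w3=1 w8=0 w2=1 clk=1 w7=0 w4=0 w9=0
t2.Δ2 w6=0 w1=0 w0=0 w5=1 w3=1 w8=0 w2=1 clk=1 w7=0 w4=0 w9=1
t2.Δ3 w6=0 w1=0 w0=0 w5=1 w3=1 w8=0 w2=1 clk=1 w7=1 w4=0 w9=1
t2.Δ4 w6=0 w1=0 w0=0 w5=1 w3=1 w8=0 w2=0 clk=1 w7=1 w4=0 w9=1
t3.Δ0 w6=0 w1=0 w0=0 w5=1 w3=1 w8=0 w2=0 clk=1 w7=1 w4=0 w9=1
t3.Δ1 w6=0 w1=0 w0=0 w5=1 w3=0 w8=0 w2=0 clk=0 w7=1 w4=0 w9=1
t3.Δ2 w6=0 w1=0 w0=0 w5=0 w3=0 w8=0 w2=1 clk=0 w7=1 w4=0 w9=1
t4.Δ0 w6=0 w1=0 w0=0 w5=0 w3=0 w8=0 w2=1 clk=0 w7=1 w4=0 w9=1
t4.Δ1 w6=0 w1=0 w0=0 w5=0 w3=0 w8=0 w2=1 clk=1 w7=1 w4=0 w9=1
t5.Δ0 w6=0 w1=0 w0=0 w5=0 w3=0 w8=0 w2=1 clk=1 w7=1 w4=0 w9=1
t5.Δ1 w6=0 w1=0 w0=0 w5=0 w3=1 w8=0 w2=1 clk=0 w7=1 w4=0 w9=1
t5.Δ2 w6=0 w1=0 w0=0 w5=1 w3=1 w8=0 w2=0 clk=0 w7=1 w4=0 w9=1
t6.Δ0 w6=0 w1=0 w0=0 w5=1 w3=1 w8=0 w2=0 clk=0 w7=1 w4=0 w9=1
t6.Δ1 w6=0 w1=0 w0=0 w5=1 w3=1 w8=0 w2=0 clk=1 w7=1 w4=0 w9=1
t6.Δ2 w6=0 w1=0 w0=0 w5=1 w3=1 w8=0 w2=0 clk=1 w7=1 w4=0 w9=0
t6.Δ3 w6=0 w1=0 w0=0 w5=1 w3=1 w8=0 w2=0 clk=1 w7=0 w4=0 w9=0
t6.Δ4 w6=0 w1=0 w0=0 w5=1 w3=1 w8=0 w2=1 clk=1 w7=0 w4=0 w9=0
t7.Δ0 w6=0 w1=0 w0=0 w5=1 w3=1 w8=0 w2=1 clk=1 w7=0 w4=0 w9=0
t7.Δ1 w6=0 w1=0 w0=0 w5=1 w3=1 w8=0 w2=1 clk=0 w7=0 w4=0 w9=0
t8.Δ0 w6=0 w1=0 w0=0 w5=1 w3=1 w8=0 w2=1 clk=0 w7=0 w4=0 w9=0
t8.Δ1 w6=0 w1=0 w0=0 w5=1 w3=1 w8=0 w2=1 clk=1 w7=0 w4=0 w9=0
t8.Δ2 w6=0 w1=0 w0=0 w5=1 w3=1 w8=0 w2=1 clk=1 w7=0 w4=0 w9=1
t8.Δ3 w6=0 w1=0 w0=0 w5=1 w3=1 w8=0 w2=1 clk=1 w7=1 w4=0 w9=1
t8.Δ4 w6=0 w1=0 w0=0 w5=1 w3=1 w8=0 w2=0 clk=1 w7=1 w4=0 w9=1
t9.Δ0 w6=0 w1=0 w0=0 w5=1 w3=1 w8=0 w2=0 clk=1 w7=1 w4=0 w9=1
t9.Δ1 w6=0 w1=0 w0=0 w5=1 w3=0 w8=0 w2=0 clk=0 w7=1 w4=0 w9=1
t9.Δ2 w6=0 w1=0 w0=0 w5=0 w3=0 w8=0 w2=1 clk=0 w7=1 w4=0 w9=1
t10.Δ0 w6=0 w1=0 w0=0 w5=0 w3=0 w8=0 w2=1 clk=0 w7=1 w4=0 w9=1
t10.Δ1 w6=0 w1=0 w0=0 w5=0 w3=0 w8=0 w2=1 clk=1 w7=1 w4=0 w9=1
t11.Δ0 w6=0 w1=0 w0=0 w5=0 w3=0 w8=0 w2=1 clk=1 w7=1 w4=0 w9=1
t11.Δ1 w6=0 w1=0 w0=0 w5=0 w3=1 w8=0 w2=1 clk=0 w7=1 w4=0 w9=1
t11.Δ2 w6=0 w1=0 w0=0 w5=1 w3=1 w8=0 w2=0 clk=0 w7=1 w4=0 w9=1
t12.Δ0 w6=0 w1=0 w0=0 w5=1 w3=1 w8=0 w2=0 clk=0 w7=1 w4=0 w9=1
t12.Δ1 w6=0 w1=0 w0=0 w5=1 w3=1 w8=0 w2=0 clk=1 w7=1 w4=0 w9=1
t12.Δ2 w6=0 w1=0 w0=0 w5=1 w3=1 w8=0 w2=0 clk=1 w7=1 w4=0 w9=0
t12.Δ3 w6=0 w1=0 w0=0 w5=1 w3=1 w8=0 w2=0 clk=1 w7=0 w4=0 w9=0
t12.Δ4 w6=0 w1=0 w0=0 w5=1 w3=1 w8=0 w2=1 clk=1 w7=0 w4=0 w9=0
t13.Δ0 w6=0 w1=0 w0=0 w5=1 w3=1 w8=0 w2=1 clk=1 w7=0 w4=0 w9=0
t13.Δ1 w6=0 w1=0 w0=0 w5=1 w3=1 w8=0 w2=1 clk=0 w7=0 w4=0 w9=0

4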